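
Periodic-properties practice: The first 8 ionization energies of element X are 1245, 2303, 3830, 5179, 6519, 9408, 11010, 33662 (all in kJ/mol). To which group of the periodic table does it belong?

Group 17

Look for the largest jump between consecutive ionization energies: IE8/IE7 ≈ 3.1, far larger than any earlier ratio.
That jump marks the point where a core electron is being removed. So the atom has 7 valence electrons.
A main-group element with 7 valence electrons is in group 17.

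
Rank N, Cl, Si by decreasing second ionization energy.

N, Cl, Si

IE_2 is the cost of taking one more electron from the +1 cation: N⁺ still has 4 valence electrons; Cl⁺ still has 6 valence electrons; Si⁺ still has 3 valence electrons.
All are still removing valence electrons, so compare the +1 ions as you would atoms: IE_2 generally rises across a period (higher Z_eff) and falls down a group (larger shell), subject to the usual subshell exceptions.
Valence configurations: N⁺ [He]2s²2p², Cl⁺ [Ne]3s²3p⁴, Si⁺ [Ne]3s²3p¹.
Approximate IE_2 values (kJ/mol): N 2856, Cl 2298, Si 1577.
So the second ionization energies run Si < Cl < N.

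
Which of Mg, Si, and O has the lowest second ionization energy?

After 1 electron has been removed, what remains? Mg⁺ still has 1 valence electron; Si⁺ still has 3 valence electrons; O⁺ still has 5 valence electrons.
All are still removing valence electrons, so compare the +1 ions as you would atoms: IE_2 generally rises across a period (higher Z_eff) and falls down a group (larger shell), subject to the usual subshell exceptions.
Valence configurations: Mg⁺ [Ne]3s¹, Si⁺ [Ne]3s²3p¹, O⁺ [He]2s²2p³.
The numbers (kJ/mol): Mg 1451, Si 1577, O 3388.
Overall IE_2 order: Mg < Si < O.

Mg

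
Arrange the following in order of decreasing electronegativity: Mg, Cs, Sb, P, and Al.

Mg is in period 3, group 2; Al is in period 3, group 13; P is in period 3, group 15; Sb is in period 5, group 15; Cs is in period 6, group 1.
EN rises left→right (higher Z_eff, smaller atoms) and falls top→bottom (larger, more shielded atoms).
Here both period and group differ, so the two effects have to be weighed against each other.
Mg > Cs: relative to Cs, both the across-period and down-group shifts push Mg's electronegativity up.
Al > Mg: both are in period 3; the period trend gives Al the larger value.
Sb > Al: the two effects oppose for this pair; the across-period effect wins (2.05 vs 1.61).
P > Sb: P sits above Sb in group 15, so the down-group effect alone puts P higher.
Approximate values (Pauling): Mg 1.31, Al 1.61, P 2.19, Sb 2.05, Cs 0.79.
So from highest to lowest: P > Sb > Al > Mg > Cs.

P, Sb, Al, Mg, Cs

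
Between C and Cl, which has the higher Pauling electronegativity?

EN rises left→right (higher Z_eff, smaller atoms) and falls top→bottom (larger, more shielded atoms).
Here both period and group differ, so the two effects have to be weighed against each other.
Cl > C: period and group pull opposite ways; the across-period shift dominates (3.16 vs 2.55).
Tabulated electronegativity (Pauling): C 2.55, Cl 3.16.
So Cl has the higher Pauling electronegativity (Cl > C).

Cl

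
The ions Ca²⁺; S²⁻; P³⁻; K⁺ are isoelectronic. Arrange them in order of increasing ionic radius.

Ca²⁺, K⁺, S²⁻, P³⁻

All of these have 18 electrons, so size is governed by nuclear charge alone: the more protons, the stronger the pull on the same electron cloud, and the smaller the ion.
Nuclear charges: Ca²⁺ (Z=20), K⁺ (Z=19), S²⁻ (Z=16), P³⁻ (Z=15).
Smallest to largest: Ca²⁺ < K⁺ < S²⁻ < P³⁻.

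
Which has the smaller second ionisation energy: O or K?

IE_2 is the cost of taking one more electron from the +1 cation: O⁺ still has 5 valence electrons; K⁺ is the bare [Ar] core.
Usually core removal costs more than valence removal, but here the competition is close: a tightly held n=2 valence electron can cost more to remove than an n=3 core electron, so the actual values have to decide it.
The numbers (kJ/mol): O 3388, K 3052.
So the second ionization energies run K < O.

K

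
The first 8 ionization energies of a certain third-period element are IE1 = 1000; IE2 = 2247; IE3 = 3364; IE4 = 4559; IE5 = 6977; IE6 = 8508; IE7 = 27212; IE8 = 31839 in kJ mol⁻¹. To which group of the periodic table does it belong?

Group 16

Look for the largest jump between consecutive ionization energies: IE7/IE6 ≈ 3.2, far larger than any earlier ratio.
That jump marks the point where a core electron is being removed. So the atom has 6 valence electrons.
A main-group element with 6 valence electrons is in group 16.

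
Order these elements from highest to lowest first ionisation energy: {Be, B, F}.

Be is in period 2, group 2; B is in period 2, group 13; F is in period 2, group 17.
IE₁ increases left→right with effective nuclear charge and decreases top→bottom as the valence shell moves farther out.
All lie in period 2; the across-period trend (first ionization energy increases left to right) applies, with the exception below.
Note the exception: Be has a higher first ionization energy than B, contrary to the simple trend — removing B's lone 2p electron is easier than breaking Be's filled 2s².
For reference (kJ/mol): Be 900, B 801, F 1681.
So from highest to lowest: F > Be > B.

F > Be > B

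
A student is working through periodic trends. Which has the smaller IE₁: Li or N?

First ionization energy rises across a period (greater Z_eff holds electrons more tightly) and falls down a group (valence electrons are farther from the nucleus).
All lie in period 2, so first ionization energy increases left to right.
So Li has the smaller IE₁ (Li < N).

Li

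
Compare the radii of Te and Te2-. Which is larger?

Forming Te2- adds 2 electrons to Te. More electron–electron repulsion in the same shell, with unchanged nuclear charge, lets the cloud expand.
An anion is larger than its parent atom: Te2- > Te.

Te2-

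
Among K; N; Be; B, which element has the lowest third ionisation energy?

IE_3 is the cost of taking one more electron from the +2 cation: K²⁺ is already 1 electron into the core; N²⁺ still has 3 valence electrons; Be²⁺ is the bare [He] core; B²⁺ still has 1 valence electron.
Usually core removal costs more than valence removal, but here the competition is close: a tightly held n=2 valence electron can cost more to remove than an n=3 core electron, so the actual values have to decide it.
Valence configurations: N²⁺ [He]2s²2p¹, B²⁺ [He]2s¹.
Tabulated IE_3 (kJ/mol): K 4420, N 4578, Be 14849, B 3660.
Putting it together, IE_3: B < K < N < Be.

B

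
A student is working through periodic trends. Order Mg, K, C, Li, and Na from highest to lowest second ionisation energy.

IE_2 is the cost of taking one more electron from the +1 cation: Mg⁺ still has 1 valence electron; K⁺ is the bare [Ar] core; C⁺ still has 3 valence electrons; Li⁺ is the bare [He] core; Na⁺ is the bare [Ne] core.
Breaking into a closed-shell core is much more expensive than removing a leftover valence electron — K, Na and Li have the largest IE_2 here.
Valence configurations: Mg⁺ [Ne]3s¹, C⁺ [He]2s²2p¹.
Approximate IE_2 values (kJ/mol): Mg 1451, K 3052, C 2353, Li 7298, Na 4562.
Overall IE_2 order: Mg < C < K < Na < Li.

Li > Na > K > C > Mg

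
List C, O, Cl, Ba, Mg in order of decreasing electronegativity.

O, Cl, C, Mg, Ba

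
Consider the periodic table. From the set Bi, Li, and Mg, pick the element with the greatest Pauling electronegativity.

Li is in period 2, group 1; Mg is in period 3, group 2; Bi is in period 6, group 15.
Atoms toward the upper right of the periodic table pull bonding electrons most strongly.
These span different periods and groups, so the two trends combine.
Mg > Li: the two effects oppose for this pair; the across-period effect wins (1.31 vs 0.98).
Bi > Mg: the two effects oppose for this pair; the across-period effect wins (2.02 vs 1.31).
Tabulated electronegativity (Pauling): Li 0.98, Mg 1.31, Bi 2.02.
The greatest Pauling electronegativity among these belongs to Bi.

Bi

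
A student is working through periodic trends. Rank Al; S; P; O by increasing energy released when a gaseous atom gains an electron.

O is in period 2, group 16; Al is in period 3, group 13; P is in period 3, group 15; S is in period 3, group 16.
Adding an electron releases more energy for atoms nearer the top right (short of the noble gases).
Neither a single period nor a single group — weigh both effects.
P > Al: P lies to the right of Al in period 3, so the across-period effect alone puts P higher.
O > P: relative to P, both the across-period and down-group shifts push O's electron affinity up.
S > O: this pair runs against the simple trend — see the exception note.
Note the exception: S has a higher electron affinity than O, contrary to the simple trend — the compact 2p subshell of O repels the added electron more than S's larger 3p does.
Tabulated electron affinity (kJ/mol): O 141, Al 42, P 72, S 200.
So from lowest to highest: Al < P < O < S.

Al < P < O < S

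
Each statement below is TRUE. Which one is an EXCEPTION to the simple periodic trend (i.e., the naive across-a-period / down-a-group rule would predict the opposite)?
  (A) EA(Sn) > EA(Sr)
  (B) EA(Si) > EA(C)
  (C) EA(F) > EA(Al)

The general trend: electron affinity increases across a period and decreases down a group.
(A) Sn (period 5, group 14) vs Sr (period 5, group 2): the stated order agrees with the simple trend.
(B) Si (period 3, group 14) vs C (period 2, group 14): the stated order contradicts the simple trend.
(C) F (period 2, group 17) vs Al (period 3, group 13): the stated order agrees with the simple trend.
The exception is (B): Si's larger, more diffuse 3p orbitals accept an added electron slightly more readily than C's compact 2p.

(B)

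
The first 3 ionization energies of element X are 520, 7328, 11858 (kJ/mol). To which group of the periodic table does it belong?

Group 1

Look for the largest jump between consecutive ionization energies: IE2/IE1 ≈ 14.1, far larger than any earlier ratio.
That jump marks the point where a core electron is being removed. So the atom has 1 valence electron.
A main-group element with 1 valence electron is in group 1.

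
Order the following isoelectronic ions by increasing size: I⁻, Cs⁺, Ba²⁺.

All of these have 54 electrons, so size is governed by nuclear charge alone: the more protons, the stronger the pull on the same electron cloud, and the smaller the ion.
Nuclear charges: Ba²⁺ (Z=56), Cs⁺ (Z=55), I⁻ (Z=53).
Smallest to largest: Ba²⁺ < Cs⁺ < I⁻.

Ba²⁺ < Cs⁺ < I⁻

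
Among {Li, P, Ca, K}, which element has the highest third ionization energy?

Li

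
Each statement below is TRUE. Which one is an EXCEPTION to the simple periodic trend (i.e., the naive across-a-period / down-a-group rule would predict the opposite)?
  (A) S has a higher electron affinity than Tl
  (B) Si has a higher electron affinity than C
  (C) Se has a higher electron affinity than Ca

(B)

The general trend: electron affinity increases across a period and decreases down a group.
(A) S (period 3, group 16) vs Tl (period 6, group 13): the stated order agrees with the simple trend.
(B) Si (period 3, group 14) vs C (period 2, group 14): the stated order contradicts the simple trend.
(C) Se (period 4, group 16) vs Ca (period 4, group 2): the stated order agrees with the simple trend.
The exception is (B): Si's larger, more diffuse 3p orbitals accept an added electron slightly more readily than C's compact 2p.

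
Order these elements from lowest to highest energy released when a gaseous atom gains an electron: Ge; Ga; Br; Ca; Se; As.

Ca is in period 4, group 2; Ga is in period 4, group 13; Ge is in period 4, group 14; As is in period 4, group 15; Se is in period 4, group 16; Br is in period 4, group 17.
Atoms with high Z_eff and room in the valence shell (especially the halogens) have the most exothermic electron affinities.
All lie in period 4; the across-period trend (electron affinity increases left to right) applies, with the exception below.
Note the exception: Ge has a higher electron affinity than As, contrary to the simple trend — adding an electron to As's half-filled 4p³ is unfavourable, so Ge (4p²) has the more exothermic EA.
For reference (kJ/mol): Ca 2, Ga 29, Ge 119, As 78, Se 195, Br 325.
So from lowest to highest: Ca < Ga < As < Ge < Se < Br.

Ca, Ga, As, Ge, Se, Br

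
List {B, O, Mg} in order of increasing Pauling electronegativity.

Mg < B < O

B is in period 2, group 13; O is in period 2, group 16; Mg is in period 3, group 2.
Electronegativity increases across a period and decreases down a group, tracking effective nuclear charge and atomic size.
Here both period and group differ, so the two effects have to be weighed against each other.
B > Mg: relative to Mg, both the across-period and down-group shifts push B's electronegativity up.
O > B: O lies to the right of B in period 2, so the across-period effect alone puts O higher.
Approximate values (Pauling): B 2.04, O 3.44, Mg 1.31.
So from lowest to highest: Mg < B < O.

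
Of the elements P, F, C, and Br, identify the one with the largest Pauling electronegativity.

C is in period 2, group 14; F is in period 2, group 17; P is in period 3, group 15; Br is in period 4, group 17.
Smaller atoms with higher effective nuclear charge are more electronegative.
Neither a single period nor a single group — weigh both effects.
C > P: the two effects oppose for this pair; the down-group effect wins (2.55 vs 2.19).
Br > C: period and group pull opposite ways; the across-period shift dominates (2.96 vs 2.55).
F > Br: F sits above Br in group 17, so the down-group effect alone puts F higher.
For reference (Pauling): C 2.55, F 3.98, P 2.19, Br 2.96.
The largest Pauling electronegativity among these belongs to F.

F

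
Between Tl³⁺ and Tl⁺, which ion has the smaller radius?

Both ions have Z = 81 protons, but Tl³⁺ has lost more electrons, so its remaining electrons feel a larger effective nuclear charge per electron and are pulled in more tightly.
Higher positive charge → smaller ion, so Tl⁺ > Tl³⁺.

Tl³⁺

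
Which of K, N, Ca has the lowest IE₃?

The third ionization energy removes an electron from the +2 ion. For each element: K²⁺ is already 1 electron into the core; N²⁺ still has 3 valence electrons; Ca²⁺ is the bare [Ar] core.
Usually core removal costs more than valence removal, but here the competition is close: a tightly held n=2 valence electron can cost more to remove than an n=3 core electron, so the actual values have to decide it.
Tabulated IE_3 (kJ/mol): K 4420, N 4578, Ca 4912.
Putting it together, IE_3: K < N < Ca.

K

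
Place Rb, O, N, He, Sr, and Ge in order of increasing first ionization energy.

He is in period 1, group 18; N is in period 2, group 15; O is in period 2, group 16; Ge is in period 4, group 14; Rb is in period 5, group 1; Sr is in period 5, group 2.
First ionization energy rises across a period (greater Z_eff holds electrons more tightly) and falls down a group (valence electrons are farther from the nucleus).
These span different periods and groups, so the two trends combine.
Sr > Rb: Sr lies to the right of Rb in period 5, so the across-period effect alone puts Sr higher.
Ge > Sr: relative to Sr, both the across-period and down-group shifts push Ge's first ionization energy up.
O > Ge: both effects reinforce here, so O is clearly the higher of the two.
N > O: this pair runs against the simple trend — see the exception note.
He > N: both effects reinforce here, so He is clearly the higher of the two.
Note the exception: N has a higher first ionization energy than O, contrary to the simple trend — pairing an electron in O's 2p⁴ costs repulsion energy, so O ionizes more easily than half-filled N (2p³).
For reference (kJ/mol): He 2372, N 1402, O 1314, Ge 762, Rb 403, Sr 550.
So from lowest to highest: Rb < Sr < Ge < O < N < He.

Rb, Sr, Ge, O, N, He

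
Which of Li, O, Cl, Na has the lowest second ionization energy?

After 1 electron has been removed, what remains? Li⁺ is the bare [He] core; O⁺ still has 5 valence electrons; Cl⁺ still has 6 valence electrons; Na⁺ is the bare [Ne] core.
Pulling an electron out of a noble-gas core costs far more than removing a remaining valence electron, so Na and Li sit at the high end of IE_2.
Valence configurations: O⁺ [He]2s²2p³, Cl⁺ [Ne]3s²3p⁴.
The numbers (kJ/mol): Li 7298, O 3388, Cl 2298, Na 4562.
Putting it together, IE_2: Cl < O < Na < Li.

Cl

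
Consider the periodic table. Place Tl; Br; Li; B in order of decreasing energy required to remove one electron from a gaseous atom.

Li is in period 2, group 1; B is in period 2, group 13; Br is in period 4, group 17; Tl is in period 6, group 13.
Removing the outermost electron gets harder across a period and easier down a group.
These span different periods and groups, so the two trends combine.
Tl > Li: period and group pull opposite ways; the across-period shift dominates (589 vs 520 kJ/mol).
B > Tl: they share group 13; the group trend gives B the larger value.
Br > B: the two effects oppose for this pair; the across-period effect wins (1140 vs 801 kJ/mol).
Approximate values (kJ/mol): Li 520, B 801, Br 1140, Tl 589.
So from highest to lowest: Br > B > Tl > Li.

Br > B > Tl > Li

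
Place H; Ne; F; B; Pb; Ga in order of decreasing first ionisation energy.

Ne > F > H > B > Pb > Ga

First ionization energy rises across a period (greater Z_eff holds electrons more tightly) and falls down a group (valence electrons are farther from the nucleus).
Here both period and group differ, so the two effects have to be weighed against each other.
Pb > Ga: period and group pull opposite ways; the across-period shift dominates (716 vs 579 kJ/mol).
B > Pb: period and group pull opposite ways; the down-group shift dominates (801 vs 716 kJ/mol).
H > B: period and group pull opposite ways; the down-group shift dominates (1312 vs 801 kJ/mol).
F > H: the two effects oppose for this pair; the across-period effect wins (1681 vs 1312 kJ/mol).
Ne > F: Ne lies to the right of F in period 2, so the across-period effect alone puts Ne higher.
Tabulated first ionization energy (kJ/mol): H 1312, B 801, F 1681, Ne 2081, Ga 579, Pb 716.
So from highest to lowest: Ne > F > H > B > Pb > Ga.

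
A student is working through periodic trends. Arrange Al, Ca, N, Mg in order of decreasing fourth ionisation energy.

Al, Mg, N, Ca

IE_4 is the cost of taking one more electron from the +3 cation: Al³⁺ is the bare [Ne] core; Ca³⁺ is already 1 electron into the core; N³⁺ still has 2 valence electrons; Mg³⁺ is already 1 electron into the core.
Usually core removal costs more than valence removal, but here the competition is close: a tightly held n=2 valence electron can cost more to remove than an n=3 core electron, so the actual values have to decide it.
Tabulated IE_4 (kJ/mol): Al 11577, Ca 6491, N 7475, Mg 10543.
Putting it together, IE_4: Ca < N < Mg < Al.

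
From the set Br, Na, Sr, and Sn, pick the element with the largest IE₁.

IE₁ increases left→right with effective nuclear charge and decreases top→bottom as the valence shell moves farther out.
These span different periods and groups, so the two trends combine.
Sr > Na: the two effects oppose for this pair; the across-period effect wins (550 vs 496 kJ/mol).
Sn > Sr: both are in period 5; the period trend gives Sn the larger value.
Br > Sn: relative to Sn, both the across-period and down-group shifts push Br's first ionization energy up.
For reference (kJ/mol): Na 496, Br 1140, Sr 550, Sn 709.
The largest IE₁ among these belongs to Br.

Br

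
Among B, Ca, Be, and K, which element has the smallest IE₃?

B

Consider each +2 ion: B²⁺ still has 1 valence electron; Ca²⁺ is the bare [Ar] core; Be²⁺ is the bare [He] core; K²⁺ is already 1 electron into the core.
Core electrons are held far more tightly than valence electrons, so K, Ca and Be top the IE_3 order.
Tabulated IE_3 (kJ/mol): B 3660, Ca 4912, Be 14849, K 4420.
Overall IE_3 order: B < K < Ca < Be.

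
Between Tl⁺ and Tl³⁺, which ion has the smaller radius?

Both ions have Z = 81 protons, but Tl³⁺ has lost more electrons, so its remaining electrons feel a larger effective nuclear charge per electron and are pulled in more tightly.
Higher positive charge → smaller ion, so Tl⁺ > Tl³⁺.

Tl³⁺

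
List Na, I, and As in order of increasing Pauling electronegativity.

Na is in period 3, group 1; As is in period 4, group 15; I is in period 5, group 17.
Smaller atoms with higher effective nuclear charge are more electronegative.
These span different periods and groups, so the two trends combine.
As > Na: the two effects oppose for this pair; the across-period effect wins (2.18 vs 0.93).
I > As: period and group pull opposite ways; the across-period shift dominates (2.66 vs 2.18).
Tabulated electronegativity (Pauling): Na 0.93, As 2.18, I 2.66.
So from lowest to highest: Na < As < I.

Na < As < I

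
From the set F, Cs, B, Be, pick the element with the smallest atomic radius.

Be is in period 2, group 2; B is in period 2, group 13; F is in period 2, group 17; Cs is in period 6, group 1.
Moving right in a period, electrons are added to the same shell under a stronger nuclear pull, so atoms get smaller; moving down, a new shell is opened and atoms get larger.
Here both period and group differ, so the two effects have to be weighed against each other.
B > F: both are in period 2; the period trend gives B the larger value.
Be > B: Be lies to the left of B in period 2, so the across-period effect alone puts Be larger.
Cs > Be: both effects reinforce here, so Cs is clearly the larger of the two.
For reference (pm): Be 102, B 85, F 64, Cs 232.
The smallest atomic radius among these belongs to F.

F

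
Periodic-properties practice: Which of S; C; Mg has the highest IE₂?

C

The second ionization energy removes an electron from the +1 ion. For each element: S⁺ still has 5 valence electrons; C⁺ still has 3 valence electrons; Mg⁺ still has 1 valence electron.
All are still removing valence electrons, so compare the +1 ions as you would atoms: IE_2 generally rises across a period (higher Z_eff) and falls down a group (larger shell), subject to the usual subshell exceptions.
Valence configurations: S⁺ [Ne]3s²3p³, C⁺ [He]2s²2p¹, Mg⁺ [Ne]3s¹.
Tabulated IE_2 (kJ/mol): S 2252, C 2353, Mg 1451.
Putting it together, IE_2: Mg < S < C.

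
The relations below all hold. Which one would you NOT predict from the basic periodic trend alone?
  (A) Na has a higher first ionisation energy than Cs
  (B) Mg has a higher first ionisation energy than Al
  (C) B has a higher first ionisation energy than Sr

The general trend: first ionisation energy increases across a period and decreases down a group.
(A) Na (period 3, group 1) vs Cs (period 6, group 1): the stated order agrees with the simple trend.
(B) Mg (period 3, group 2) vs Al (period 3, group 13): the stated order contradicts the simple trend.
(C) B (period 2, group 13) vs Sr (period 5, group 2): the stated order agrees with the simple trend.
The exception is (B): Al's single 3p electron is easier to remove than one from Mg's filled 3s².

(B)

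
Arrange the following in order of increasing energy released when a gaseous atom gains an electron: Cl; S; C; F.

Atoms with high Z_eff and room in the valence shell (especially the halogens) have the most exothermic electron affinities.
These span different periods and groups, so the two trends combine.
S > C: period and group pull opposite ways; the across-period shift dominates (200 vs 122 kJ/mol).
F > S: relative to S, both the across-period and down-group shifts push F's electron affinity up.
Cl > F: this pair runs against the simple trend — see the exception note.
Note the exception: Cl has a higher electron affinity than F, contrary to the simple trend — F's small 2p subshell makes the incoming electron feel strong e⁻–e⁻ repulsion, so Cl actually releases more energy on gaining an electron.
Approximate values (kJ/mol): C 122, F 328, S 200, Cl 349.
So from lowest to highest: C < S < F < Cl.

C, S, F, Cl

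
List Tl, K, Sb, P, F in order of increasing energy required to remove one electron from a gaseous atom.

K, Tl, Sb, P, F

F is in period 2, group 17; P is in period 3, group 15; K is in period 4, group 1; Sb is in period 5, group 15; Tl is in period 6, group 13.
Removing the outermost electron gets harder across a period and easier down a group.
These span different periods and groups, so the two trends combine.
Tl > K: period and group pull opposite ways; the across-period shift dominates (589 vs 419 kJ/mol).
Sb > Tl: relative to Tl, both the across-period and down-group shifts push Sb's first ionization energy up.
P > Sb: P sits above Sb in group 15, so the down-group effect alone puts P higher.
F > P: both effects reinforce here, so F is clearly the higher of the two.
For reference (kJ/mol): F 1681, P 1012, K 419, Sb 831, Tl 589.
So from lowest to highest: K < Tl < Sb < P < F.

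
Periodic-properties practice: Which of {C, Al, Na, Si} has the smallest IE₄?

Si

The fourth ionization energy removes an electron from the +3 ion. For each element: C³⁺ still has 1 valence electron; Al³⁺ is the bare [Ne] core; Na³⁺ is already 2 electrons into the core; Si³⁺ still has 1 valence electron.
Pulling an electron out of a noble-gas core costs far more than removing a remaining valence electron, so Na and Al sit at the high end of IE_4.
Valence configurations: C³⁺ [He]2s¹, Si³⁺ [Ne]3s¹.
Tabulated IE_4 (kJ/mol): C 6223, Al 11577, Na 9543, Si 4356.
So the fourth ionization energies run Si < C < Na < Al.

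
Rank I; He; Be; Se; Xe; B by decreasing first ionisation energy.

He, Xe, I, Se, Be, B

He is in period 1, group 18; Be is in period 2, group 2; B is in period 2, group 13; Se is in period 4, group 16; I is in period 5, group 17; Xe is in period 5, group 18.
Across a period the outer electron is held more tightly (higher IE₁); down a group it sits in a higher shell, more shielded, and comes off more easily.
Here both period and group differ, so the two effects have to be weighed against each other.
Be > B: this pair runs against the simple trend — see the exception note.
Se > Be: the two effects oppose for this pair; the across-period effect wins (941 vs 900 kJ/mol).
I > Se: the two effects oppose for this pair; the across-period effect wins (1008 vs 941 kJ/mol).
Xe > I: both are in period 5; the period trend gives Xe the larger value.
He > Xe: they share group 18; the group trend gives He the larger value.
Note the exception: Be has a higher first ionization energy than B, contrary to the simple trend — removing B's lone 2p electron is easier than breaking Be's filled 2s².
Tabulated first ionization energy (kJ/mol): He 2372, Be 900, B 801, Se 941, I 1008, Xe 1170.
So from highest to lowest: He > Xe > I > Se > Be > B.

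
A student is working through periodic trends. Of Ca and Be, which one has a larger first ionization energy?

Be

Removing the outermost electron gets harder across a period and easier down a group.
All are in group 2, so first ionization energy increases up the group.
So Be has the larger first ionization energy (Be > Ca).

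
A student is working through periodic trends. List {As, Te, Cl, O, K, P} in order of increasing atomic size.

Moving right in a period, electrons are added to the same shell under a stronger nuclear pull, so atoms get smaller; moving down, a new shell is opened and atoms get larger.
These span different periods and groups, so the two trends combine.
Cl > O: period and group pull opposite ways; the down-group shift dominates (99 vs 63 pm).
P > Cl: P lies to the left of Cl in period 3, so the across-period effect alone puts P larger.
As > P: As sits below P in group 15, so the down-group effect alone puts As larger.
Te > As: period and group pull opposite ways; the down-group shift dominates (136 vs 121 pm).
K > Te: period and group pull opposite ways; the across-period shift dominates (196 vs 136 pm).
Tabulated atomic radius (pm): O 63, P 111, Cl 99, K 196, As 121, Te 136.
So from smallest to largest: O < Cl < P < As < Te < K.

O, Cl, P, As, Te, K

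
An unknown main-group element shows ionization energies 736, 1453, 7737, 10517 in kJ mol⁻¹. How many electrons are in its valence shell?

2

Look for the largest jump between consecutive ionization energies: IE3/IE2 ≈ 5.3, far larger than any earlier ratio.
That jump marks the point where a core electron is being removed. So the atom has 2 valence electrons.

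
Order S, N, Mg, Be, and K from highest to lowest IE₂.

K > N > S > Be > Mg

After 1 electron has been removed, what remains? S⁺ still has 5 valence electrons; N⁺ still has 4 valence electrons; Mg⁺ still has 1 valence electron; Be⁺ still has 1 valence electron; K⁺ is the bare [Ar] core.
Core electrons are held far more tightly than valence electrons, so K tops the IE_2 order.
Valence configurations: S⁺ [Ne]3s²3p³, N⁺ [He]2s²2p², Mg⁺ [Ne]3s¹, Be⁺ [He]2s¹.
Approximate IE_2 values (kJ/mol): S 2252, N 2856, Mg 1451, Be 1757, K 3052.
Overall IE_2 order: Mg < Be < S < N < K.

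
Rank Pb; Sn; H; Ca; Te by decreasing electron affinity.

H is in period 1, group 1; Ca is in period 4, group 2; Sn is in period 5, group 14; Te is in period 5, group 16; Pb is in period 6, group 14.
EA tends to increase across a period and decrease down a group, though the pattern is less regular than for IE or radius.
Neither a single period nor a single group — weigh both effects.
Pb > Ca: the two effects oppose for this pair; the across-period effect wins (35 vs 2 kJ/mol).
H > Pb: period and group pull opposite ways; the down-group shift dominates (73 vs 35 kJ/mol).
Sn > H: the two effects oppose for this pair; the across-period effect wins (107 vs 73 kJ/mol).
Te > Sn: Te lies to the right of Sn in period 5, so the across-period effect alone puts Te higher.
Approximate values (kJ/mol): H 73, Ca 2, Sn 107, Te 190, Pb 35.
So from highest to lowest: Te > Sn > H > Pb > Ca.

Te > Sn > H > Pb > Ca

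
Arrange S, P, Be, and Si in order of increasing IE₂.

Si, Be, P, S

After 1 electron has been removed, what remains? S⁺ still has 5 valence electrons; P⁺ still has 4 valence electrons; Be⁺ still has 1 valence electron; Si⁺ still has 3 valence electrons.
All are still removing valence electrons, so compare the +1 ions as you would atoms: IE_2 generally rises across a period (higher Z_eff) and falls down a group (larger shell), subject to the usual subshell exceptions.
Valence configurations: S⁺ [Ne]3s²3p³, P⁺ [Ne]3s²3p², Be⁺ [He]2s¹, Si⁺ [Ne]3s²3p¹.
Approximate IE_2 values (kJ/mol): S 2252, P 1907, Be 1757, Si 1577.
Hence IE_2: Si < Be < P < S.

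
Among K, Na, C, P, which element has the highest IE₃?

After 2 electrons have been removed, what remains? K²⁺ is already 1 electron into the core; Na²⁺ is already 1 electron into the core; C²⁺ still has 2 valence electrons; P²⁺ still has 3 valence electrons.
Usually core removal costs more than valence removal, but here the competition is close: a tightly held n=2 valence electron can cost more to remove than an n=3 core electron, so the actual values have to decide it.
Valence configurations: C²⁺ [He]2s², P²⁺ [Ne]3s²3p¹.
Tabulated IE_3 (kJ/mol): K 4420, Na 6910, C 4620, P 2914.
Hence IE_3: P < K < C < Na.

Na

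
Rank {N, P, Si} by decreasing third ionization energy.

Consider each +2 ion: N²⁺ still has 3 valence electrons; P²⁺ still has 3 valence electrons; Si²⁺ still has 2 valence electrons.
All are still removing valence electrons, so compare the +2 ions as you would atoms: IE_3 generally rises across a period (higher Z_eff) and falls down a group (larger shell), subject to the usual subshell exceptions.
Valence configurations: N²⁺ [He]2s²2p¹, P²⁺ [Ne]3s²3p¹, Si²⁺ [Ne]3s².
P²⁺ loses a lone 3p electron whereas Si²⁺ must break into a filled 3s² pair, so IE_3(Si) > IE_3(P) even though P has the higher nuclear charge.
The numbers (kJ/mol): N 4578, P 2914, Si 3232.
Hence IE_3: P < Si < N.

N > Si > P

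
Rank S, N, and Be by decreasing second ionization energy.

IE_2 is the cost of taking one more electron from the +1 cation: S⁺ still has 5 valence electrons; N⁺ still has 4 valence electrons; Be⁺ still has 1 valence electron.
All are still removing valence electrons, so compare the +1 ions as you would atoms: IE_2 generally rises across a period (higher Z_eff) and falls down a group (larger shell), subject to the usual subshell exceptions.
Valence configurations: S⁺ [Ne]3s²3p³, N⁺ [He]2s²2p², Be⁺ [He]2s¹.
The numbers (kJ/mol): S 2252, N 2856, Be 1757.
Putting it together, IE_2: Be < S < N.

N, S, Be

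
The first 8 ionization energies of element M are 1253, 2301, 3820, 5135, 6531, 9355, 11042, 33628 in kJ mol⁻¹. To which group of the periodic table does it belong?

Look for the largest jump between consecutive ionization energies: IE8/IE7 ≈ 3.0, far larger than any earlier ratio.
That jump marks the point where a core electron is being removed. So the atom has 7 valence electrons.
A main-group element with 7 valence electrons is in group 17.

Group 17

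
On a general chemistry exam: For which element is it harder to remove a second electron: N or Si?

N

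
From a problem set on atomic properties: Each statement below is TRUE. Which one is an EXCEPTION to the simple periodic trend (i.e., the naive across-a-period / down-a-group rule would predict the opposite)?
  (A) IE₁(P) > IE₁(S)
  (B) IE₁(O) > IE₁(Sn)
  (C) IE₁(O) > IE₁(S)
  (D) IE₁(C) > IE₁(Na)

(A)

The general trend: first ionization energy increases across a period and decreases down a group.
(A) P (period 3, group 15) vs S (period 3, group 16): the stated order contradicts the simple trend.
(B) O (period 2, group 16) vs Sn (period 5, group 14): the stated order agrees with the simple trend.
(C) O (period 2, group 16) vs S (period 3, group 16): the stated order agrees with the simple trend.
(D) C (period 2, group 14) vs Na (period 3, group 1): the stated order agrees with the simple trend.
The exception is (A): S (3p⁴) ionizes more easily than half-filled P (3p³) because the paired 3p electron in S is pushed out by e⁻–e⁻ repulsion.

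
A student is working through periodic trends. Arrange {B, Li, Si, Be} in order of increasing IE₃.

After 2 electrons have been removed, what remains? B²⁺ still has 1 valence electron; Li²⁺ is already 1 electron into the core; Si²⁺ still has 2 valence electrons; Be²⁺ is the bare [He] core.
Core electrons are held far more tightly than valence electrons, so Li and Be top the IE_3 order.
Valence configurations: B²⁺ [He]2s¹, Si²⁺ [Ne]3s².
The numbers (kJ/mol): B 3660, Li 11815, Si 3232, Be 14849.
So the third ionization energies run Si < B < Li < Be.

Si < B < Li < Be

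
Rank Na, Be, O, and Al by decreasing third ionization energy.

Be > Na > O > Al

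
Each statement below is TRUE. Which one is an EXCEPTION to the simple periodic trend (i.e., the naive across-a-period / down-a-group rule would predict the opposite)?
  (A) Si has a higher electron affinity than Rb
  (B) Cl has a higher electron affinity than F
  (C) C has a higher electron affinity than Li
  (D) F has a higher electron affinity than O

The general trend: electron affinity increases across a period and decreases down a group.
(A) Si (period 3, group 14) vs Rb (period 5, group 1): the stated order agrees with the simple trend.
(B) Cl (period 3, group 17) vs F (period 2, group 17): the stated order contradicts the simple trend.
(C) C (period 2, group 14) vs Li (period 2, group 1): the stated order agrees with the simple trend.
(D) F (period 2, group 17) vs O (period 2, group 16): the stated order agrees with the simple trend.
The exception is (B): F's small 2p subshell makes the incoming electron feel strong e⁻–e⁻ repulsion, so Cl actually releases more energy on gaining an electron.

(B)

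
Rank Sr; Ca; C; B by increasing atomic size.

C, B, Ca, Sr

B is in period 2, group 13; C is in period 2, group 14; Ca is in period 4, group 2; Sr is in period 5, group 2.
Radius decreases left→right (rising Z_eff, same n) and increases top→bottom (higher n).
These span different periods and groups, so the two trends combine.
B > C: both are in period 2; the period trend gives B the larger value.
Ca > B: relative to B, both the across-period and down-group shifts push Ca's atomic radius up.
Sr > Ca: they share group 2; the group trend gives Sr the larger value.
Approximate values (pm): B 85, C 75, Ca 171, Sr 185.
So from smallest to largest: C < B < Ca < Sr.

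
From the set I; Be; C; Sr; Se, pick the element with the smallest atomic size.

C

Be is in period 2, group 2; C is in period 2, group 14; Se is in period 4, group 16; Sr is in period 5, group 2; I is in period 5, group 17.
Across a period the added protons contract the valence shell; down a group each new principal shell makes the atom larger.
Neither a single period nor a single group — weigh both effects.
Be > C: both are in period 2; the period trend gives Be the larger value.
Se > Be: period and group pull opposite ways; the down-group shift dominates (116 vs 102 pm).
I > Se: the two effects oppose for this pair; the down-group effect wins (133 vs 116 pm).
Sr > I: both are in period 5; the period trend gives Sr the larger value.
Approximate values (pm): Be 102, C 75, Se 116, Sr 185, I 133.
The smallest atomic size among these belongs to C.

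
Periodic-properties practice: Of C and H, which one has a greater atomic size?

C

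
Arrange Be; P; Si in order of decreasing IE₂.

Consider each +1 ion: Be⁺ still has 1 valence electron; P⁺ still has 4 valence electrons; Si⁺ still has 3 valence electrons.
All are still removing valence electrons, so compare the +1 ions as you would atoms: IE_2 generally rises across a period (higher Z_eff) and falls down a group (larger shell), subject to the usual subshell exceptions.
Valence configurations: Be⁺ [He]2s¹, P⁺ [Ne]3s²3p², Si⁺ [Ne]3s²3p¹.
The numbers (kJ/mol): Be 1757, P 1907, Si 1577.
Overall IE_2 order: Si < Be < P.

P, Be, Si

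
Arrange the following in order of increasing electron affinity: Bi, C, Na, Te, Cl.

Na, Bi, C, Te, Cl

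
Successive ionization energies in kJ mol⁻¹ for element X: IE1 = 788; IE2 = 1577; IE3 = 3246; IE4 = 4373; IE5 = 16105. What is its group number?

Group 14

Look for the largest jump between consecutive ionization energies: IE5/IE4 ≈ 3.7, far larger than any earlier ratio.
That jump marks the point where a core electron is being removed. So the atom has 4 valence electrons.
A main-group element with 4 valence electrons is in group 14.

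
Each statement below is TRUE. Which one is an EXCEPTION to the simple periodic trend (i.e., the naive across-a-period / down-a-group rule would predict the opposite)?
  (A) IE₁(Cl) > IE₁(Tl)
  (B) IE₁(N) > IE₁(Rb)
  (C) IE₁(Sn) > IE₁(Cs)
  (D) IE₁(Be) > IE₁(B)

(D)

The general trend: IE₁ increases across a period and decreases down a group.
(A) Cl (period 3, group 17) vs Tl (period 6, group 13): the stated order agrees with the simple trend.
(B) N (period 2, group 15) vs Rb (period 5, group 1): the stated order agrees with the simple trend.
(C) Sn (period 5, group 14) vs Cs (period 6, group 1): the stated order agrees with the simple trend.
(D) Be (period 2, group 2) vs B (period 2, group 13): the stated order contradicts the simple trend.
The exception is (D): removing B's lone 2p electron is easier than breaking Be's filled 2s².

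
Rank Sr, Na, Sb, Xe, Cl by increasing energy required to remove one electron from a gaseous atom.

Na is in period 3, group 1; Cl is in period 3, group 17; Sr is in period 5, group 2; Sb is in period 5, group 15; Xe is in period 5, group 18.
Across a period the outer electron is held more tightly (higher IE₁); down a group it sits in a higher shell, more shielded, and comes off more easily.
Neither a single period nor a single group — weigh both effects.
Sr > Na: the two effects oppose for this pair; the across-period effect wins (550 vs 496 kJ/mol).
Sb > Sr: Sb lies to the right of Sr in period 5, so the across-period effect alone puts Sb higher.
Xe > Sb: both are in period 5; the period trend gives Xe the larger value.
Cl > Xe: period and group pull opposite ways; the down-group shift dominates (1251 vs 1170 kJ/mol).
Tabulated first ionization energy (kJ/mol): Na 496, Cl 1251, Sr 550, Sb 831, Xe 1170.
So from lowest to highest: Na < Sr < Sb < Xe < Cl.

Na, Sr, Sb, Xe, Cl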